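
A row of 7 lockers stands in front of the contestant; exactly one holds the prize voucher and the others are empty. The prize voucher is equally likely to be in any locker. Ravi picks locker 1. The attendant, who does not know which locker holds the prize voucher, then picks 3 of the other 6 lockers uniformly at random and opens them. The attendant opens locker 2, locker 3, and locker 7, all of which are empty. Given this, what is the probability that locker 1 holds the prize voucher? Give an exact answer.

1/4

Consider each possible location of the prize voucher in turn.
If it is in any of lockers 1, 4, 5, and 6 (prior 1/7 each): the attendant picks exactly this set with probability 1/20 regardless, and none is the prize; weight (1/7)·(1/20) = 1/140 each.
If it is in any of lockers 2, 3, and 7 (prior 1/7 each): that locker was opened and seen not to hold the prize — ruled out; weight (1/7)·0 = 0 each.
The weights sum to 1/35.
So P(the prize voucher in locker 1 | the attendant opened locker 2, locker 3, and locker 7) = (1/140) / (1/35) = 1/4.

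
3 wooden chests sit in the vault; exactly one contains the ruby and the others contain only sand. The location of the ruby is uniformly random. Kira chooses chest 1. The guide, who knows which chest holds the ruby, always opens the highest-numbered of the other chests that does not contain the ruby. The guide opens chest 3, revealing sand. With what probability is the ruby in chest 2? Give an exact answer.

Consider each possible location of the ruby in turn.
If it is in either of chests 1 and 2 (prior 1/3 each): chest 3 is the highest-numbered option available, probability 1; weight (1/3)·1 = 1/3 each.
If it is in chest 3 (prior 1/3): the guide opened chest 3, so this case is ruled out; weight (1/3)·0 = 0.
The weights sum to 2/3.
So P(the ruby in chest 2 | the guide opened chest 3) = (1/3) / (2/3) = 1/2.

1/2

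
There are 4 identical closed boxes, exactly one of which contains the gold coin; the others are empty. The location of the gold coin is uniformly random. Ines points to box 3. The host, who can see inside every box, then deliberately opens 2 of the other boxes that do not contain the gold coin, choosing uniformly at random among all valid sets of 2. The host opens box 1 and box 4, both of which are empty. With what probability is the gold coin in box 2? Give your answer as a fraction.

3/4

Condition on the true location of the gold coin.
If it is in either of boxes 1 and 4 (prior 1/4 each): that box was opened and seen not to hold the prize — ruled out; weight (1/4)·0 = 0 each.
If it is in box 2 (prior 1/4): the host has no choice, probability 1; weight (1/4)·1 = 1/4.
If it is in box 3 (prior 1/4): the host has 3 equally likely choices, so probability 1/3; weight (1/4)·(1/3) = 1/12.
The weights sum to 1/3.
So P(the gold coin in box 2 | the host opened box 1 and box 4) = (1/4) / (1/3) = 3/4.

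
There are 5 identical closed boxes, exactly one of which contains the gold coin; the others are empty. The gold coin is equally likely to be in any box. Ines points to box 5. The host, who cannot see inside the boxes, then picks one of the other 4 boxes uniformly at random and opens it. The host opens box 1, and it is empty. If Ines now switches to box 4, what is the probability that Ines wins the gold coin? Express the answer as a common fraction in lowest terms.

1/4

Apply Bayes' rule, conditioning on where the gold coin actually is.
If it is in box 1 (prior 1/5): the host opened box 1, so this case is ruled out; weight (1/5)·0 = 0.
If it is in any of boxes 2, 3, 4, and 5 (prior 1/5 each): the host picks box 1 with probability 1/4 regardless, and it is not the prize; weight (1/5)·(1/4) = 1/20 each.
The weights sum to 1/5.
So P(the gold coin in box 4 | the host opened box 1) = (1/20) / (1/5) = 1/4.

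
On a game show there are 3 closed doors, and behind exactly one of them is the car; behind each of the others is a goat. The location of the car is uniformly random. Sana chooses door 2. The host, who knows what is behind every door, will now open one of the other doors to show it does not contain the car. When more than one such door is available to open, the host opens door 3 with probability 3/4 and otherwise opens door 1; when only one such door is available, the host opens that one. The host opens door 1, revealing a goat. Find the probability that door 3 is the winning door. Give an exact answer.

4/5

Consider each possible location of the car in turn.
If it is behind door 1 (prior 1/3): the host opened door 1, so this case is ruled out; weight (1/3)·0 = 0.
If it is behind door 2 (prior 1/3): door 3 is available but not opened, probability 1/4; weight (1/3)·(1/4) = 1/12.
If it is behind door 3 (prior 1/3): only door 1 is available, probability 1; weight (1/3)·1 = 1/3.
The weights sum to 5/12.
So P(the car behind door 3 | the host opened door 1) = (1/3) / (5/12) = 4/5.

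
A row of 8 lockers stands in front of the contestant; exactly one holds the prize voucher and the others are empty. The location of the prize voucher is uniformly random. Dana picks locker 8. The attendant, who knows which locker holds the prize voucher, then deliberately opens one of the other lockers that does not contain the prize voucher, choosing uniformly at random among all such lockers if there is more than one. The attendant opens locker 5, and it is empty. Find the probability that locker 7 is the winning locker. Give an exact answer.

7/48

Apply Bayes' rule, conditioning on where the prize voucher actually is.
If it is in any of lockers 1, 2, 3, 4, 6, and 7 (prior 1/8 each): the attendant has 6 equally likely choices, so probability 1/6; weight (1/8)·(1/6) = 1/48 each.
If it is in locker 5 (prior 1/8): the attendant opened locker 5, so this case is ruled out; weight (1/8)·0 = 0.
If it is in locker 8 (prior 1/8): the attendant has 7 equally likely choices, so probability 1/7; weight (1/8)·(1/7) = 1/56.
The weights sum to 1/7.
So P(the prize voucher in locker 7 | the attendant opened locker 5) = (1/48) / (1/7) = 7/48.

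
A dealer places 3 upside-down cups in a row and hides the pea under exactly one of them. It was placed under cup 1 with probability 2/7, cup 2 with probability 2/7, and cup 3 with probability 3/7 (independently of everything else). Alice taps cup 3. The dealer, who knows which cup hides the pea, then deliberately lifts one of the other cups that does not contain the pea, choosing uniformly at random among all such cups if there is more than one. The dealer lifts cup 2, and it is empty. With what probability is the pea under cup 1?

Condition on the true location of the pea.
If it is under cup 1 (prior 2/7): the dealer has no choice, probability 1; weight (2/7)·1 = 2/7.
If it is under cup 2 (prior 2/7): the dealer opened cup 2, so this case is ruled out; weight (2/7)·0 = 0.
If it is under cup 3 (prior 3/7): the dealer has 2 equally likely choices, so probability 1/2; weight (3/7)·(1/2) = 3/14.
The weights sum to 1/2.
So P(the pea under cup 1 | the dealer opened cup 2) = (2/7) / (1/2) = 4/7.

4/7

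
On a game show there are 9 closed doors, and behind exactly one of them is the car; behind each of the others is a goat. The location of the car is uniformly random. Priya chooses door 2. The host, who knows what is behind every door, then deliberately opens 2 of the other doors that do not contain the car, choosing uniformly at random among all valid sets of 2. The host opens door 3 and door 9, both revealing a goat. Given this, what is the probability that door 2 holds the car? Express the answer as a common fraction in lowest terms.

Apply Bayes' rule, conditioning on where the car actually is.
If it is behind any of doors 1, 4, 5, 6, 7, and 8 (prior 1/9 each): the host has 21 equally likely choices, so probability 1/21; weight (1/9)·(1/21) = 1/189 each.
If it is behind door 2 (prior 1/9): the host has 28 equally likely choices, so probability 1/28; weight (1/9)·(1/28) = 1/252.
If it is behind either of doors 3 and 9 (prior 1/9 each): that door was opened and seen not to hold the prize — ruled out; weight (1/9)·0 = 0 each.
The weights sum to 1/28.
So P(the car behind door 2 | the host opened door 3 and door 9) = (1/252) / (1/28) = 1/9.

1/9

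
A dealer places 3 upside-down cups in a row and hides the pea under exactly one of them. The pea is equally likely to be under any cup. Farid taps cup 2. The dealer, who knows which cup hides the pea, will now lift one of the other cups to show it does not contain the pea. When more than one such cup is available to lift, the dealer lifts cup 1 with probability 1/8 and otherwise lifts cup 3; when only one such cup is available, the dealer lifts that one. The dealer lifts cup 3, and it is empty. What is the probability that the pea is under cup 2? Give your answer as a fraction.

Consider each possible location of the pea in turn.
If it is under cup 1 (prior 1/3): only cup 3 is available, probability 1; weight (1/3)·1 = 1/3.
If it is under cup 2 (prior 1/3): cup 1 is available but not opened, probability 7/8; weight (1/3)·(7/8) = 7/24.
If it is under cup 3 (prior 1/3): the dealer opened cup 3, so this case is ruled out; weight (1/3)·0 = 0.
The weights sum to 5/8.
So P(the pea under cup 2 | the dealer opened cup 3) = (7/24) / (5/8) = 7/15.

7/15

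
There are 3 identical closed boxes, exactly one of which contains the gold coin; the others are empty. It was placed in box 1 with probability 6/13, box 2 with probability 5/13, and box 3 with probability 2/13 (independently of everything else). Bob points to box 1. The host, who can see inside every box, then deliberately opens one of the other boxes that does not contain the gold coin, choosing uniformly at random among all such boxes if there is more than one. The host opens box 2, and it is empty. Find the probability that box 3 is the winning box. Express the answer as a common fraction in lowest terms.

2/5

Apply Bayes' rule, conditioning on where the gold coin actually is.
If it is in box 1 (prior 6/13): the host has 2 equally likely choices, so probability 1/2; weight (6/13)·(1/2) = 3/13.
If it is in box 2 (prior 5/13): the host opened box 2, so this case is ruled out; weight (5/13)·0 = 0.
If it is in box 3 (prior 2/13): the host has no choice, probability 1; weight (2/13)·1 = 2/13.
The weights sum to 5/13.
So P(the gold coin in box 3 | the host opened box 2) = (2/13) / (5/13) = 2/5.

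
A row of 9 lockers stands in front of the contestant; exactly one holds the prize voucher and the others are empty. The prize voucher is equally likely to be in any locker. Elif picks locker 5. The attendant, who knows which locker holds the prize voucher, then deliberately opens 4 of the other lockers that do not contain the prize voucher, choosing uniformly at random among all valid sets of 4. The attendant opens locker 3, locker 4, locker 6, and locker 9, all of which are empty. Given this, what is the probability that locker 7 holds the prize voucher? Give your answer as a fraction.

Condition on the true location of the prize voucher.
If it is in any of lockers 1, 2, 7, and 8 (prior 1/9 each): the attendant has 35 equally likely choices, so probability 1/35; weight (1/9)·(1/35) = 1/315 each.
If it is in any of lockers 3, 4, 6, and 9 (prior 1/9 each): that locker was opened and seen not to hold the prize — ruled out; weight (1/9)·0 = 0 each.
If it is in locker 5 (prior 1/9): the attendant has 70 equally likely choices, so probability 1/70; weight (1/9)·(1/70) = 1/630.
The weights sum to 1/70.
So P(the prize voucher in locker 7 | the attendant opened locker 3, locker 4, locker 6, and locker 9) = (1/315) / (1/70) = 2/9.

2/9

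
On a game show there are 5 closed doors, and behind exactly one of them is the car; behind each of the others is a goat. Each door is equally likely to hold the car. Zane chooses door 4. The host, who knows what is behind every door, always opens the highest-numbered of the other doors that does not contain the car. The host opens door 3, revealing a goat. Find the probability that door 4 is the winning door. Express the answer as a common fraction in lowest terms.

Condition on the true location of the car.
If it is behind any of doors 1, 2, and 4 (prior 1/5 each): the host would have opened door 5 instead, probability 0; weight (1/5)·0 = 0 each.
If it is behind door 3 (prior 1/5): the host opened door 3, so this case is ruled out; weight (1/5)·0 = 0.
If it is behind door 5 (prior 1/5): door 3 is the highest-numbered option available, probability 1; weight (1/5)·1 = 1/5.
The weights sum to 1/5.
So P(the car behind door 4 | the host opened door 3) = 0 / (1/5) = 0.

0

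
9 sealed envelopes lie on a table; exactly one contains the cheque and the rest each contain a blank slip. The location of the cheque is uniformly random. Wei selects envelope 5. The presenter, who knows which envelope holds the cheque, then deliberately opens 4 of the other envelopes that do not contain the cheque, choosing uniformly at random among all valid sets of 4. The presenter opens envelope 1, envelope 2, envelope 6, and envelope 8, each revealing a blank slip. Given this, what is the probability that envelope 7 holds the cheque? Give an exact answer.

Condition on the true location of the cheque.
If it is in any of envelopes 1, 2, 6, and 8 (prior 1/9 each): that envelope was opened and seen not to hold the prize — ruled out; weight (1/9)·0 = 0 each.
If it is in any of envelopes 3, 4, 7, and 9 (prior 1/9 each): the presenter has 35 equally likely choices, so probability 1/35; weight (1/9)·(1/35) = 1/315 each.
If it is in envelope 5 (prior 1/9): the presenter has 70 equally likely choices, so probability 1/70; weight (1/9)·(1/70) = 1/630.
The weights sum to 1/70.
So P(the cheque in envelope 7 | the presenter opened envelope 1, envelope 2, envelope 6, and envelope 8) = (1/315) / (1/70) = 2/9.

2/9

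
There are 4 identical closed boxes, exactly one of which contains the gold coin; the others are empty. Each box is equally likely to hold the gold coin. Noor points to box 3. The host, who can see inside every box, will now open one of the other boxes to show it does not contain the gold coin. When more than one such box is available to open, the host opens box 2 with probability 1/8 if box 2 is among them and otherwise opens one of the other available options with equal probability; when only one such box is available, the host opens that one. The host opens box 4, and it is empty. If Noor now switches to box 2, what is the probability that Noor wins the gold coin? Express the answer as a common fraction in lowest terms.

Condition on the true location of the gold coin.
If it is in box 1 (prior 1/4): box 2 is available but not opened, probability 7/8; weight (1/4)·(7/8) = 7/32.
If it is in box 2 (prior 1/4): box 2 holds the prize so is unavailable; the host chooses uniformly among the 2 others, probability 1/2; weight (1/4)·(1/2) = 1/8.
If it is in box 3 (prior 1/4): box 2 is available but not opened; box 4 gets probability (1 − 1/8)/2 = 7/16; weight (1/4)·(7/16) = 7/64.
If it is in box 4 (prior 1/4): the host opened box 4, so this case is ruled out; weight (1/4)·0 = 0.
The weights sum to 29/64.
So P(the gold coin in box 2 | the host opened box 4) = (1/8) / (29/64) = 8/29.

8/29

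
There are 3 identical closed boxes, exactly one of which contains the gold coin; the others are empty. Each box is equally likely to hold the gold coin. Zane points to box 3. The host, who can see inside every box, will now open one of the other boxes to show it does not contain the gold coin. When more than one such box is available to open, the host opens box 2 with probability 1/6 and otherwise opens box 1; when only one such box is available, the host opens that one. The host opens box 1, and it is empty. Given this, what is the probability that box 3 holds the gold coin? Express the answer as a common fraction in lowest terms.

5/11

Condition on the true location of the gold coin.
If it is in box 1 (prior 1/3): the host opened box 1, so this case is ruled out; weight (1/3)·0 = 0.
If it is in box 2 (prior 1/3): only box 1 is available, probability 1; weight (1/3)·1 = 1/3.
If it is in box 3 (prior 1/3): box 2 is available but not opened, probability 5/6; weight (1/3)·(5/6) = 5/18.
The weights sum to 11/18.
So P(the gold coin in box 3 | the host opened box 1) = (5/18) / (11/18) = 5/11.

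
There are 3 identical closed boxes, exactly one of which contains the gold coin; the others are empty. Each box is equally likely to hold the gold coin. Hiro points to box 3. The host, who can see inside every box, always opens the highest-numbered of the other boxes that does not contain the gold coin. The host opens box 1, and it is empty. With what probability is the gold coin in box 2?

1

Condition on the true location of the gold coin.
If it is in box 1 (prior 1/3): the host opened box 1, so this case is ruled out; weight (1/3)·0 = 0.
If it is in box 2 (prior 1/3): box 1 is the highest-numbered option available, probability 1; weight (1/3)·1 = 1/3.
If it is in box 3 (prior 1/3): the host would have opened box 2 instead, probability 0; weight (1/3)·0 = 0.
The weights sum to 1/3.
So P(the gold coin in box 2 | the host opened box 1) = (1/3) / (1/3) = 1.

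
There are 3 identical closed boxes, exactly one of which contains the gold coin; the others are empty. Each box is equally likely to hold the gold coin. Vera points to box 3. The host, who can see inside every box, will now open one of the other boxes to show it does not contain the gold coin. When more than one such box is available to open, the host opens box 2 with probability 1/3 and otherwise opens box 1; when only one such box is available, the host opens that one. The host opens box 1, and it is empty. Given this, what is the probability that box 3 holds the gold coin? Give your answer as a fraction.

2/5

Apply Bayes' rule, conditioning on where the gold coin actually is.
If it is in box 1 (prior 1/3): the host opened box 1, so this case is ruled out; weight (1/3)·0 = 0.
If it is in box 2 (prior 1/3): only box 1 is available, probability 1; weight (1/3)·1 = 1/3.
If it is in box 3 (prior 1/3): box 2 is available but not opened, probability 2/3; weight (1/3)·(2/3) = 2/9.
The weights sum to 5/9.
So P(the gold coin in box 3 | the host opened box 1) = (2/9) / (5/9) = 2/5.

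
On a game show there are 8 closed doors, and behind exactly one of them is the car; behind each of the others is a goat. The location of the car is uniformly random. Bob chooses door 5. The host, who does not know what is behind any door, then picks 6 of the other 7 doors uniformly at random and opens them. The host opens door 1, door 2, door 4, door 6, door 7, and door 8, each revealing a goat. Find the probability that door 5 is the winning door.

1/2

Consider each possible location of the car in turn.
If it is behind any of doors 1, 2, 4, 6, 7, and 8 (prior 1/8 each): that door was opened and seen not to hold the prize — ruled out; weight (1/8)·0 = 0 each.
If it is behind either of doors 3 and 5 (prior 1/8 each): the host picks exactly this set with probability 1/7 regardless, and none is the prize; weight (1/8)·(1/7) = 1/56 each.
The weights sum to 1/28.
So P(the car behind door 5 | the host opened door 1, door 2, door 4, door 6, door 7, and door 8) = (1/56) / (1/28) = 1/2.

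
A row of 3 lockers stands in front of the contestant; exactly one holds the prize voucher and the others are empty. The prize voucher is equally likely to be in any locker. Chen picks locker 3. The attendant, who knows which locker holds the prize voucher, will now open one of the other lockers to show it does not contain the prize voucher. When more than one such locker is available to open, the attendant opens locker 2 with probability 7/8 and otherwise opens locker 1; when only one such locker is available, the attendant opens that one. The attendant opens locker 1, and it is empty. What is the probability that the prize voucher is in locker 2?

Apply Bayes' rule, conditioning on where the prize voucher actually is.
If it is in locker 1 (prior 1/3): the attendant opened locker 1, so this case is ruled out; weight (1/3)·0 = 0.
If it is in locker 2 (prior 1/3): only locker 1 is available, probability 1; weight (1/3)·1 = 1/3.
If it is in locker 3 (prior 1/3): locker 2 is available but not opened, probability 1/8; weight (1/3)·(1/8) = 1/24.
The weights sum to 3/8.
So P(the prize voucher in locker 2 | the attendant opened locker 1) = (1/3) / (3/8) = 8/9.

8/9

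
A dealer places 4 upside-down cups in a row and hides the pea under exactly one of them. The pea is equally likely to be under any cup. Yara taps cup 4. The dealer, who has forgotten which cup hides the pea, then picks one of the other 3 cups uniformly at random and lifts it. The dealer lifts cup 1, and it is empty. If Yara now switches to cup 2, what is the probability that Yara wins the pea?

1/3

Because the dealer chose which cup to lift without knowing where the pea is, the choice is independent of the prize location. Learning that cup 1 does not hold the pea simply rules out that one location and leaves the remaining 3 cups still equally likely by symmetry.
So P(the pea under cup 2) = 1/3.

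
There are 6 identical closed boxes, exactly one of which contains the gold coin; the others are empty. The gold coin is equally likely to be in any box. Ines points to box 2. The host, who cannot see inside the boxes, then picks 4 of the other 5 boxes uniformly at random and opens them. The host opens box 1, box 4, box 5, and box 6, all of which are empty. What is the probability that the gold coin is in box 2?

1/2

Consider each possible location of the gold coin in turn.
If it is in any of boxes 1, 4, 5, and 6 (prior 1/6 each): that box was opened and seen not to hold the prize — ruled out; weight (1/6)·0 = 0 each.
If it is in either of boxes 2 and 3 (prior 1/6 each): the host picks exactly this set with probability 1/5 regardless, and none is the prize; weight (1/6)·(1/5) = 1/30 each.
The weights sum to 1/15.
So P(the gold coin in box 2 | the host opened box 1, box 4, box 5, and box 6) = (1/30) / (1/15) = 1/2.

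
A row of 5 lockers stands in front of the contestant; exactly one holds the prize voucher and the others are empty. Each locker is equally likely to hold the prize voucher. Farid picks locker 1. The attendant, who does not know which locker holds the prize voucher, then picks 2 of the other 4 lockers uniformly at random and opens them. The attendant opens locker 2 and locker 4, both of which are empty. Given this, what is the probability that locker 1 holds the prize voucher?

Because the attendant chose which lockers to open without knowing where the prize voucher is, the choice is independent of the prize location. Learning that none of the 2 opened lockers holds the prize voucher simply rules out those 2 locations and leaves the remaining 3 lockers still equally likely by symmetry.
So P(the prize voucher in locker 1) = 1/3.

1/3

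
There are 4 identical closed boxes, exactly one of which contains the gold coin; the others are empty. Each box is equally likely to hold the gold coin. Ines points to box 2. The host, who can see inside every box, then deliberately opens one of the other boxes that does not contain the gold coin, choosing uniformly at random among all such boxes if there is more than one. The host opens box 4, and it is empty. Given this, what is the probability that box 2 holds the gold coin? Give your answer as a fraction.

Consider each possible location of the gold coin in turn.
If it is in either of boxes 1 and 3 (prior 1/4 each): the host has 2 equally likely choices, so probability 1/2; weight (1/4)·(1/2) = 1/8 each.
If it is in box 2 (prior 1/4): the host has 3 equally likely choices, so probability 1/3; weight (1/4)·(1/3) = 1/12.
If it is in box 4 (prior 1/4): the host opened box 4, so this case is ruled out; weight (1/4)·0 = 0.
The weights sum to 1/3.
So P(the gold coin in box 2 | the host opened box 4) = (1/12) / (1/3) = 1/4.

1/4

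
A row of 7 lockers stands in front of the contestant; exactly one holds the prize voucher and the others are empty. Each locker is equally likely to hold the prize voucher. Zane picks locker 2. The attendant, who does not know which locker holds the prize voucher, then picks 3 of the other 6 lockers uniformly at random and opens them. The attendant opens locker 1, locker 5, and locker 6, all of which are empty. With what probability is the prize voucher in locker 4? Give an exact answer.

1/4

Because the attendant chose which lockers to open without knowing where the prize voucher is, the choice is independent of the prize location. Learning that none of the 3 opened lockers holds the prize voucher simply rules out those 3 locations and leaves the remaining 4 lockers still equally likely by symmetry.
So P(the prize voucher in locker 4) = 1/4.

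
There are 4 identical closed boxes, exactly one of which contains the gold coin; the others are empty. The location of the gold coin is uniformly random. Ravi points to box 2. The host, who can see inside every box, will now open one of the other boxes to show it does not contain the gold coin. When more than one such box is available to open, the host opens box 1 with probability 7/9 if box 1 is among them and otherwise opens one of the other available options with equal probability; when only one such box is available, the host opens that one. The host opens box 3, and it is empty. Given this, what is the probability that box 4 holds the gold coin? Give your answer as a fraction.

4/15

Consider each possible location of the gold coin in turn.
If it is in box 1 (prior 1/4): box 1 holds the prize so is unavailable; the host chooses uniformly among the 2 others, probability 1/2; weight (1/4)·(1/2) = 1/8.
If it is in box 2 (prior 1/4): box 1 is available but not opened; box 3 gets probability (1 − 7/9)/2 = 1/9; weight (1/4)·(1/9) = 1/36.
If it is in box 3 (prior 1/4): the host opened box 3, so this case is ruled out; weight (1/4)·0 = 0.
If it is in box 4 (prior 1/4): box 1 is available but not opened, probability 2/9; weight (1/4)·(2/9) = 1/18.
The weights sum to 5/24.
So P(the gold coin in box 4 | the host opened box 3) = (1/18) / (5/24) = 4/15.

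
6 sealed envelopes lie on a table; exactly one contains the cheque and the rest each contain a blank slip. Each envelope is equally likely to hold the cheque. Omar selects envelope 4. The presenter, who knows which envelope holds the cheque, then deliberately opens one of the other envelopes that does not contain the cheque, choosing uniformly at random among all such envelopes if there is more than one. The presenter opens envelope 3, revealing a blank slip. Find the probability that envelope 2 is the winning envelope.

Apply Bayes' rule, conditioning on where the cheque actually is.
If it is in any of envelopes 1, 2, 5, and 6 (prior 1/6 each): the presenter has 4 equally likely choices, so probability 1/4; weight (1/6)·(1/4) = 1/24 each.
If it is in envelope 3 (prior 1/6): the presenter opened envelope 3, so this case is ruled out; weight (1/6)·0 = 0.
If it is in envelope 4 (prior 1/6): the presenter has 5 equally likely choices, so probability 1/5; weight (1/6)·(1/5) = 1/30.
The weights sum to 1/5.
So P(the cheque in envelope 2 | the presenter opened envelope 3) = (1/24) / (1/5) = 5/24.

5/24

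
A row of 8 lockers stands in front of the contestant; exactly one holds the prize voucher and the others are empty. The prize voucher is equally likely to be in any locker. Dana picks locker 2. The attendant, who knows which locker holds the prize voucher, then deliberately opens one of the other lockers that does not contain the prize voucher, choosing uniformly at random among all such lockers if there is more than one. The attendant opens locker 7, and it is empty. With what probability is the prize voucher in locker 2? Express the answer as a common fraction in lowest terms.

Apply Bayes' rule, conditioning on where the prize voucher actually is.
If it is in any of lockers 1, 3, 4, 5, 6, and 8 (prior 1/8 each): the attendant has 6 equally likely choices, so probability 1/6; weight (1/8)·(1/6) = 1/48 each.
If it is in locker 2 (prior 1/8): the attendant has 7 equally likely choices, so probability 1/7; weight (1/8)·(1/7) = 1/56.
If it is in locker 7 (prior 1/8): the attendant opened locker 7, so this case is ruled out; weight (1/8)·0 = 0.
The weights sum to 1/7.
So P(the prize voucher in locker 2 | the attendant opened locker 7) = (1/56) / (1/7) = 1/8.

1/8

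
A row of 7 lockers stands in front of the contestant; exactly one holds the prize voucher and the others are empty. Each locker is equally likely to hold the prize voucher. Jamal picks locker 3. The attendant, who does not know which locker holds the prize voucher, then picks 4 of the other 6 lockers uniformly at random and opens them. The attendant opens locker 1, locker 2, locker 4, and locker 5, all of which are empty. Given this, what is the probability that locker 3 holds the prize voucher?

1/3

Because the attendant chose which lockers to open without knowing where the prize voucher is, the choice is independent of the prize location. Learning that none of the 4 opened lockers holds the prize voucher simply rules out those 4 locations and leaves the remaining 3 lockers still equally likely by symmetry.
So P(the prize voucher in locker 3) = 1/3.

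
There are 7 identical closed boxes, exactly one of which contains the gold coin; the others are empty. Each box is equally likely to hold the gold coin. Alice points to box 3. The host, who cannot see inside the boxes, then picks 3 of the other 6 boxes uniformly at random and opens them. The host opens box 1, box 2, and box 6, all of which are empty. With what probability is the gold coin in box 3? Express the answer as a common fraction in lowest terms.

Apply Bayes' rule, conditioning on where the gold coin actually is.
If it is in any of boxes 1, 2, and 6 (prior 1/7 each): that box was opened and seen not to hold the prize — ruled out; weight (1/7)·0 = 0 each.
If it is in any of boxes 3, 4, 5, and 7 (prior 1/7 each): the host picks exactly this set with probability 1/20 regardless, and none is the prize; weight (1/7)·(1/20) = 1/140 each.
The weights sum to 1/35.
So P(the gold coin in box 3 | the host opened box 1, box 2, and box 6) = (1/140) / (1/35) = 1/4.

1/4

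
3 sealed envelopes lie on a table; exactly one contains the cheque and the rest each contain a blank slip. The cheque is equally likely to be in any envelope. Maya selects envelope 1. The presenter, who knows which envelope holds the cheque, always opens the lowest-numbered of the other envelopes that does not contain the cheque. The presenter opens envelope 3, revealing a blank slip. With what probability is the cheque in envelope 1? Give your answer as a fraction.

Condition on the true location of the cheque.
If it is in envelope 1 (prior 1/3): the presenter would have opened envelope 2 instead, probability 0; weight (1/3)·0 = 0.
If it is in envelope 2 (prior 1/3): envelope 3 is the lowest-numbered option available, probability 1; weight (1/3)·1 = 1/3.
If it is in envelope 3 (prior 1/3): the presenter opened envelope 3, so this case is ruled out; weight (1/3)·0 = 0.
The weights sum to 1/3.
So P(the cheque in envelope 1 | the presenter opened envelope 3) = 0 / (1/3) = 0.

0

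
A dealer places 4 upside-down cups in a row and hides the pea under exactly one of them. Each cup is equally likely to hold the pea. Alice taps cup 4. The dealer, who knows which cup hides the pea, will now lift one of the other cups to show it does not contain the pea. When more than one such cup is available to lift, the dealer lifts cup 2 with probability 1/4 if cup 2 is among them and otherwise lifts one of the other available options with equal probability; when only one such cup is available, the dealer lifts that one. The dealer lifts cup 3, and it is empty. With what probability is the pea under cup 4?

3/13

Consider each possible location of the pea in turn.
If it is under cup 1 (prior 1/4): cup 2 is available but not opened, probability 3/4; weight (1/4)·(3/4) = 3/16.
If it is under cup 2 (prior 1/4): cup 2 holds the prize so is unavailable; the dealer chooses uniformly among the 2 others, probability 1/2; weight (1/4)·(1/2) = 1/8.
If it is under cup 3 (prior 1/4): the dealer opened cup 3, so this case is ruled out; weight (1/4)·0 = 0.
If it is under cup 4 (prior 1/4): cup 2 is available but not opened; cup 3 gets probability (1 − 1/4)/2 = 3/8; weight (1/4)·(3/8) = 3/32.
The weights sum to 13/32.
So P(the pea under cup 4 | the dealer opened cup 3) = (3/32) / (13/32) = 3/13.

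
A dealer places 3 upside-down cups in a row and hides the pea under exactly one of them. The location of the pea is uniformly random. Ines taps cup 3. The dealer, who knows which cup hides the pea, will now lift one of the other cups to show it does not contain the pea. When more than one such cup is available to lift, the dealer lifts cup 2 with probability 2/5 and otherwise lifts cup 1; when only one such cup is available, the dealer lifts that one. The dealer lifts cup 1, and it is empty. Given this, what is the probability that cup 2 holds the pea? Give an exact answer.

Apply Bayes' rule, conditioning on where the pea actually is.
If it is under cup 1 (prior 1/3): the dealer opened cup 1, so this case is ruled out; weight (1/3)·0 = 0.
If it is under cup 2 (prior 1/3): only cup 1 is available, probability 1; weight (1/3)·1 = 1/3.
If it is under cup 3 (prior 1/3): cup 2 is available but not opened, probability 3/5; weight (1/3)·(3/5) = 1/5.
The weights sum to 8/15.
So P(the pea under cup 2 | the dealer opened cup 1) = (1/3) / (8/15) = 5/8.

5/8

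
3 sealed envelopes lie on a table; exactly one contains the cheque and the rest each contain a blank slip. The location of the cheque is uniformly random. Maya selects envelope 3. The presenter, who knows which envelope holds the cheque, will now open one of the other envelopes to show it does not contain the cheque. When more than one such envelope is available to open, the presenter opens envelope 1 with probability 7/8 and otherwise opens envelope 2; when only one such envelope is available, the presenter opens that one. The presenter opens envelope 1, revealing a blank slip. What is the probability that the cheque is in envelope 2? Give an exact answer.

Apply Bayes' rule, conditioning on where the cheque actually is.
If it is in envelope 1 (prior 1/3): the presenter opened envelope 1, so this case is ruled out; weight (1/3)·0 = 0.
If it is in envelope 2 (prior 1/3): only envelope 1 is available, probability 1; weight (1/3)·1 = 1/3.
If it is in envelope 3 (prior 1/3): envelope 1 is available, opened with probability 7/8; weight (1/3)·(7/8) = 7/24.
The weights sum to 5/8.
So P(the cheque in envelope 2 | the presenter opened envelope 1) = (1/3) / (5/8) = 8/15.

8/15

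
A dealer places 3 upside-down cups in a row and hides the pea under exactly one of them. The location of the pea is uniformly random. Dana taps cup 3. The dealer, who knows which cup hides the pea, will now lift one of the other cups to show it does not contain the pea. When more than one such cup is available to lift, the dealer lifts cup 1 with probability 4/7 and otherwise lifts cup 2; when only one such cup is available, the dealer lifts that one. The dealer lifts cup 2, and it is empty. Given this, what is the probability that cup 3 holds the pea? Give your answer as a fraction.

Consider each possible location of the pea in turn.
If it is under cup 1 (prior 1/3): only cup 2 is available, probability 1; weight (1/3)·1 = 1/3.
If it is under cup 2 (prior 1/3): the dealer opened cup 2, so this case is ruled out; weight (1/3)·0 = 0.
If it is under cup 3 (prior 1/3): cup 1 is available but not opened, probability 3/7; weight (1/3)·(3/7) = 1/7.
The weights sum to 10/21.
So P(the pea under cup 3 | the dealer opened cup 2) = (1/7) / (10/21) = 3/10.

3/10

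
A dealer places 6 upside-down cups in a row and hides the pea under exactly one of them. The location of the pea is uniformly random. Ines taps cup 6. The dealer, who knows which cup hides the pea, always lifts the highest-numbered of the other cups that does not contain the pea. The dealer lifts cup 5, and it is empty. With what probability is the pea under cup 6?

1/5

Consider each possible location of the pea in turn.
If it is under any of cups 1, 2, 3, 4, and 6 (prior 1/6 each): cup 5 is the highest-numbered option available, probability 1; weight (1/6)·1 = 1/6 each.
If it is under cup 5 (prior 1/6): the dealer opened cup 5, so this case is ruled out; weight (1/6)·0 = 0.
The weights sum to 5/6.
So P(the pea under cup 6 | the dealer opened cup 5) = (1/6) / (5/6) = 1/5.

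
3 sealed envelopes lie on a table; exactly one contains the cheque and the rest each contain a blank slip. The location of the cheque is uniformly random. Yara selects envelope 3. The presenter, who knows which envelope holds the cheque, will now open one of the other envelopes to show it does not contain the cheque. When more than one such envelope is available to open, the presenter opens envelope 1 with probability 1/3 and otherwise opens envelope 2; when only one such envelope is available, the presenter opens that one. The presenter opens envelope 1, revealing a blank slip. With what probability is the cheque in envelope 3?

1/4

Condition on the true location of the cheque.
If it is in envelope 1 (prior 1/3): the presenter opened envelope 1, so this case is ruled out; weight (1/3)·0 = 0.
If it is in envelope 2 (prior 1/3): only envelope 1 is available, probability 1; weight (1/3)·1 = 1/3.
If it is in envelope 3 (prior 1/3): envelope 1 is available, opened with probability 1/3; weight (1/3)·(1/3) = 1/9.
The weights sum to 4/9.
So P(the cheque in envelope 3 | the presenter opened envelope 1) = (1/9) / (4/9) = 1/4.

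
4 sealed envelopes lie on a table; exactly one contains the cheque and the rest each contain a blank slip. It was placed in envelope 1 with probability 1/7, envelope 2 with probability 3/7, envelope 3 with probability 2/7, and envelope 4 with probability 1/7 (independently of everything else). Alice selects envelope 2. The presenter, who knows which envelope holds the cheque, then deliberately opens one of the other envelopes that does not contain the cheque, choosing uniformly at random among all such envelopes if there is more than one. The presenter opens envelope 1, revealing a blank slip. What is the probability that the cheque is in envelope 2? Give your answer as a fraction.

Condition on the true location of the cheque.
If it is in envelope 1 (prior 1/7): the presenter opened envelope 1, so this case is ruled out; weight (1/7)·0 = 0.
If it is in envelope 2 (prior 3/7): the presenter has 3 equally likely choices, so probability 1/3; weight (3/7)·(1/3) = 1/7.
If it is in envelope 3 (prior 2/7): the presenter has 2 equally likely choices, so probability 1/2; weight (2/7)·(1/2) = 1/7.
If it is in envelope 4 (prior 1/7): the presenter has 2 equally likely choices, so probability 1/2; weight (1/7)·(1/2) = 1/14.
The weights sum to 5/14.
So P(the cheque in envelope 2 | the presenter opened envelope 1) = (1/7) / (5/14) = 2/5.

2/5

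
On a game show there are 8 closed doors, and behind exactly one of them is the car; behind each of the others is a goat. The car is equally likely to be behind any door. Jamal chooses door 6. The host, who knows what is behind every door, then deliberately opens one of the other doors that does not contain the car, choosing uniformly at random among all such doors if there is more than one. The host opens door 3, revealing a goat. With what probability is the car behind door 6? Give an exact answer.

Apply Bayes' rule, conditioning on where the car actually is.
If it is behind any of doors 1, 2, 4, 5, 7, and 8 (prior 1/8 each): the host has 6 equally likely choices, so probability 1/6; weight (1/8)·(1/6) = 1/48 each.
If it is behind door 3 (prior 1/8): the host opened door 3, so this case is ruled out; weight (1/8)·0 = 0.
If it is behind door 6 (prior 1/8): the host has 7 equally likely choices, so probability 1/7; weight (1/8)·(1/7) = 1/56.
The weights sum to 1/7.
So P(the car behind door 6 | the host opened door 3) = (1/56) / (1/7) = 1/8.

1/8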